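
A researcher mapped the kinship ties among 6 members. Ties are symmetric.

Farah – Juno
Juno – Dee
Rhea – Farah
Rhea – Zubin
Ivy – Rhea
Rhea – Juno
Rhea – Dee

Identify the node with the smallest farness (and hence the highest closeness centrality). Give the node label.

Farness (sum of distances to all others) for each node — Dee:8, Farah:8, Ivy:9, Juno:7, Rhea:5, Zubin:9.
The smallest farness is 5, for Rhea, so Rhea has the highest closeness.

Rhea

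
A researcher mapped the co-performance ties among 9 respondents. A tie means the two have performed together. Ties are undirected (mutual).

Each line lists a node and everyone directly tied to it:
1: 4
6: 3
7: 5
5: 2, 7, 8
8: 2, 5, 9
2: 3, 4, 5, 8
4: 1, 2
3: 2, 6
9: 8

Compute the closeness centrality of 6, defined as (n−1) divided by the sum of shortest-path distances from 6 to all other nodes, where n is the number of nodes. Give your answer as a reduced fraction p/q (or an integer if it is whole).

1/3

Distances from 6: 1:4, 2:2, 3:1, 4:3, 5:3, 7:4, 8:3, 9:4. Sum = 24.
n = 9, so closeness = 8/24 = 1/3.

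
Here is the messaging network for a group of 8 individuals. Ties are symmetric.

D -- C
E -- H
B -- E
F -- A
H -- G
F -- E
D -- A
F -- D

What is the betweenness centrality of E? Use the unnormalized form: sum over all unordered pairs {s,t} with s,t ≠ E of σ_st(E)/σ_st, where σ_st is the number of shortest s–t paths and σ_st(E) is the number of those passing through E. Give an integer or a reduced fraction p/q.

Pairs whose geodesics pass through E — D–H: 1; D–G: 1; D–B: 1; C–H: 1; C–G: 1; C–B: 1; H–B: 1; H–F: 1; H–A: 1; G–B: 1; G–F: 1; G–A: 1; B–F: 1; B–A: 1.
All other pairs contribute 0.
Summing the contributions gives betweenness(E) = 14.

14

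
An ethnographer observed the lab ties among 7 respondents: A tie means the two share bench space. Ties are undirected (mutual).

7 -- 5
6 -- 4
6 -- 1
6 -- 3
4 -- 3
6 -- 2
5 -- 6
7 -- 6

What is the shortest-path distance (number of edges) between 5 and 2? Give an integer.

2

One shortest route is 5 – 6 – 2, which uses 2 edges, and 5 and 2 are not directly tied, so nothing shorter exists. So d(5,2) = 2.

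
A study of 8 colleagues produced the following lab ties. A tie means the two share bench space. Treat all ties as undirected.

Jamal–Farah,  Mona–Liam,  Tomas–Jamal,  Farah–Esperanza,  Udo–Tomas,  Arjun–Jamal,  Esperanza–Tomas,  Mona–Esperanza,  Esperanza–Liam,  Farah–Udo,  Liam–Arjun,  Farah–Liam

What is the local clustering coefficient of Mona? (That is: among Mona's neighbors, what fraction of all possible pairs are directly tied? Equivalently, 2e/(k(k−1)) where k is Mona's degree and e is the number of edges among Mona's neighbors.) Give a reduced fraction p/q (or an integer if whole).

Mona's neighbors: Esperanza and Liam (k = 2).
Possible neighbor pairs: C(2,2) = 1. Edges among them: Esperanza–Liam → e = 1.
Clustering(Mona) = 1/1.

1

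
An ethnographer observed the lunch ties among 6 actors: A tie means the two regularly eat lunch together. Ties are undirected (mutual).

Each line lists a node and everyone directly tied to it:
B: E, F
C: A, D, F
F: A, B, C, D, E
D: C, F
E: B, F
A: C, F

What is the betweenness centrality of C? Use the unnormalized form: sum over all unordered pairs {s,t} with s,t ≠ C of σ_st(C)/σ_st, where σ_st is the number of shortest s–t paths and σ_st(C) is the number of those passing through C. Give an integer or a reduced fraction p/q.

Pairs whose geodesics pass through C — A–D: 1/2.
All other pairs contribute 0.
Summing the contributions gives betweenness(C) = 1/2.

1/2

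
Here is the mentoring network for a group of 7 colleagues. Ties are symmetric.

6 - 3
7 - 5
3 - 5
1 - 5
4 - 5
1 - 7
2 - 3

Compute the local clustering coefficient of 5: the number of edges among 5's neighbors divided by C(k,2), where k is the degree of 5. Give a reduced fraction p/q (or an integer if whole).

5's neighbors: 1, 3, 4, and 7 (k = 4).
Possible neighbor pairs: C(4,2) = 6. Edges among them: 1–7 → e = 1.
Clustering(5) = 1/6.

1/6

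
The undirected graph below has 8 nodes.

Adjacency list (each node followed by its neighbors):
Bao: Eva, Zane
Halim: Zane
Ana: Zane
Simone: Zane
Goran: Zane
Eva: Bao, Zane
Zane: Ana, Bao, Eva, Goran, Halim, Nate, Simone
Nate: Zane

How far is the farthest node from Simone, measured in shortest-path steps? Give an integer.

2

Distances from Simone: Ana:2, Bao:2, Eva:2, Goran:2, Halim:2, Nate:2, Zane:1.
The largest is 2 (to Bao, Ana, Eva, Halim, Goran, and Nate), so the eccentricity of Simone is 2.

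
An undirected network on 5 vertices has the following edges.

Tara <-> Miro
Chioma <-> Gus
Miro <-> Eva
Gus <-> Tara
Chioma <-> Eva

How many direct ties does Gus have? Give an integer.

Gus is directly tied to Chioma and Tara. That is 2 neighbors, so the degree of Gus is 2.

2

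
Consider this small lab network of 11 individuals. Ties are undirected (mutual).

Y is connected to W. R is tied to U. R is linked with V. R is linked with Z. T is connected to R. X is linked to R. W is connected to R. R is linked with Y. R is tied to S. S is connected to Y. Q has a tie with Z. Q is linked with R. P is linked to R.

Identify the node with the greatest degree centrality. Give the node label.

Degrees — P:1, Q:2, R:10, S:2, T:1, U:1, V:1, W:2, X:1, Y:3, Z:2.
The maximum is 10, attained only by R.

R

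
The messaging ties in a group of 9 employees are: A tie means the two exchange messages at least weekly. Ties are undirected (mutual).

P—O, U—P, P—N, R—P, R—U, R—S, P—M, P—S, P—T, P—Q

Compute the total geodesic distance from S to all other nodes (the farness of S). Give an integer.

Distances from S: M:2, N:2, O:2, P:1, Q:2, R:1, T:2, U:2.
Sum = 2 + 2 + 2 + 1 + 2 + 1 + 2 + 2 = 14.

14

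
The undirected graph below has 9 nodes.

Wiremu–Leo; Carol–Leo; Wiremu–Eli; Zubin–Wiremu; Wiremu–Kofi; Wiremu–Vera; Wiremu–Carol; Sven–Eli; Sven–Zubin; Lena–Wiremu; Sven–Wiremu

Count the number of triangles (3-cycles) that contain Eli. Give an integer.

Eli's neighbors: Sven and Wiremu.
Neighbor pairs that are themselves tied: Eli–Sven–Wiremu. Each forms one triangle with Eli, for 1 in total.

1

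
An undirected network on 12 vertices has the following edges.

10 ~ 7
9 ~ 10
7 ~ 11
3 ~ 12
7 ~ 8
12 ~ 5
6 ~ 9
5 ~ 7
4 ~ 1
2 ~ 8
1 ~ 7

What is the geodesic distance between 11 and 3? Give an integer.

One shortest route is 11 – 7 – 5 – 12 – 3, which uses 4 edges, and at distance 3 from 11 we only reach {2, 4, 9, 12}, which does not include 3. So d(11,3) = 4.

4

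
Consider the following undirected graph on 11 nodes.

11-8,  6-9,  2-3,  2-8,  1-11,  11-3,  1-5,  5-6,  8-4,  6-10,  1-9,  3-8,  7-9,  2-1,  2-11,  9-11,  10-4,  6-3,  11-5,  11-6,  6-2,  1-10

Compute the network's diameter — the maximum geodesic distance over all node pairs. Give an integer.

4

Eccentricity of each node (its greatest distance to any other): 1:2, 2:3, 3:3, 4:4, 5:3, 6:2, 7:4, 8:3, 9:3, 10:3, 11:2.
The maximum eccentricity is 4, realized for instance by the pair 4–7 via 4 – 8 – 11 – 9 – 7. So the diameter is 4.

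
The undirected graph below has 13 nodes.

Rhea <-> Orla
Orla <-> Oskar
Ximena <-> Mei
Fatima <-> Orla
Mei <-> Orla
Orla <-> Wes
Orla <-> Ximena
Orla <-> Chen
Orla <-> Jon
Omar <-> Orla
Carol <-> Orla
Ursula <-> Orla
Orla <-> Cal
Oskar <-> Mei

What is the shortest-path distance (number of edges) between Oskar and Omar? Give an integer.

One shortest route is Oskar – Orla – Omar, which uses 2 edges, and Oskar and Omar are not directly tied, so nothing shorter exists. So d(Oskar,Omar) = 2.

2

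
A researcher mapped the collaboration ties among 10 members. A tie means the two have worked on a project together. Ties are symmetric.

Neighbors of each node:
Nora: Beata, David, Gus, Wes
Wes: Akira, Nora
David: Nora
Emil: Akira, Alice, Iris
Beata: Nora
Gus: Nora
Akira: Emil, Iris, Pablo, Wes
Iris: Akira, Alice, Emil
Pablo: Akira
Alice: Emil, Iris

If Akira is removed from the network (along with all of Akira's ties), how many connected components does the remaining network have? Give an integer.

Without Akira, the remaining ties split the others into: {Beata, David, Gus, Nora, Wes}; {Pablo}; {Alice, Emil, Iris}.
That's 3 separate components.

3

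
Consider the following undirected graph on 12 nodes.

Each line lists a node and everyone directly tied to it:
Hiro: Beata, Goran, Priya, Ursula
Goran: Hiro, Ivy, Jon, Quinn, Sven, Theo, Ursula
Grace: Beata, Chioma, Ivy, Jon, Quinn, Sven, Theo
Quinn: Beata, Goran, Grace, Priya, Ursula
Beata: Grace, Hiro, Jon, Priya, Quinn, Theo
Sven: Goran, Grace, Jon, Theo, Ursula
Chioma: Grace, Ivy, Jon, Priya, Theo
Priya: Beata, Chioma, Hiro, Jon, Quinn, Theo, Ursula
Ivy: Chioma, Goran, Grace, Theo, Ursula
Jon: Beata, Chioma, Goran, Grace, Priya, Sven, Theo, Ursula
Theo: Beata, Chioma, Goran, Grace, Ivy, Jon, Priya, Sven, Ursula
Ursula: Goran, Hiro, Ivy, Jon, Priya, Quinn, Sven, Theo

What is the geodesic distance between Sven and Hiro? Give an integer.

2

One shortest route is Sven – Ursula – Hiro, which uses 2 edges, and Sven and Hiro are not directly tied, so nothing shorter exists. So d(Sven,Hiro) = 2.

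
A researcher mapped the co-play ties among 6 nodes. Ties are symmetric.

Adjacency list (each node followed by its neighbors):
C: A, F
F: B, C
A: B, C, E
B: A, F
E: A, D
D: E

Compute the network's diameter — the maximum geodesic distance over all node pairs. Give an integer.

4

Eccentricity of each node (its greatest distance to any other): A:2, B:3, C:3, D:4, E:3, F:4.
The maximum eccentricity is 4, realized for instance by the pair F–D via F – C – A – E – D. So the diameter is 4.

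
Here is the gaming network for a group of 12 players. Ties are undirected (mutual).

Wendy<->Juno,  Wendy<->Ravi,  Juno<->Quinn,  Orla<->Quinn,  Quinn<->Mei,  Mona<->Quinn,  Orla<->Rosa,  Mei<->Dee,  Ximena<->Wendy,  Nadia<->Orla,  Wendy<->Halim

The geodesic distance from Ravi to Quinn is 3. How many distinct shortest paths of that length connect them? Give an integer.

The shortest distance is 3, and the only length-3 path is Ravi–Wendy–Juno–Quinn. So there is exactly 1 shortest path.

1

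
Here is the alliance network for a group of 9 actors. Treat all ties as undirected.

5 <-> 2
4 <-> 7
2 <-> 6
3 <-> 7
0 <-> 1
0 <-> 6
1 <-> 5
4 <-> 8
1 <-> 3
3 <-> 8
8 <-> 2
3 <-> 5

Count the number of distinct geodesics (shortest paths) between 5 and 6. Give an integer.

1

The shortest distance is 2, and the only length-2 path is 5–2–6. So there is exactly 1 shortest path.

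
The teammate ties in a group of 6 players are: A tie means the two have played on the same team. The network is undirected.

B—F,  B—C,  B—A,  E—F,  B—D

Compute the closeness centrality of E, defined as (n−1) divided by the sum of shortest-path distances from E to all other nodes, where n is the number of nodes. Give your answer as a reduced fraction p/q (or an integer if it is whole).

Distances from E: A:3, B:2, C:3, D:3, F:1. Sum = 12.
n = 6, so closeness = 5/12.

5/12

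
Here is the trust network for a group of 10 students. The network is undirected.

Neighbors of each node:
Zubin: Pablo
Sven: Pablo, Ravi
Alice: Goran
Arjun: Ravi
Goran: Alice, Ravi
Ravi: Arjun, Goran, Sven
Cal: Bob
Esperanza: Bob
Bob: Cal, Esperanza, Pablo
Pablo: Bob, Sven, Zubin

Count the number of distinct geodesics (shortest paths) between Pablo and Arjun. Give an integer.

The shortest distance is 3, and the only length-3 path is Pablo–Sven–Ravi–Arjun. So there is exactly 1 shortest path.

1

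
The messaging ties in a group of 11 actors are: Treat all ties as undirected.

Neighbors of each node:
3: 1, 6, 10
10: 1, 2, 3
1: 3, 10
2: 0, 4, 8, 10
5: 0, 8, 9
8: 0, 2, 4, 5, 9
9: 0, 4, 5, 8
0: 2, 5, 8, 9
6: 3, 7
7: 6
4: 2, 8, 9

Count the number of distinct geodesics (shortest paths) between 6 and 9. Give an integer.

3

The shortest distance is 5. The length-5 paths are: 6–3–10–2–4–9; 6–3–10–2–0–9; 6–3–10–2–8–9.
That gives 3 distinct shortest paths.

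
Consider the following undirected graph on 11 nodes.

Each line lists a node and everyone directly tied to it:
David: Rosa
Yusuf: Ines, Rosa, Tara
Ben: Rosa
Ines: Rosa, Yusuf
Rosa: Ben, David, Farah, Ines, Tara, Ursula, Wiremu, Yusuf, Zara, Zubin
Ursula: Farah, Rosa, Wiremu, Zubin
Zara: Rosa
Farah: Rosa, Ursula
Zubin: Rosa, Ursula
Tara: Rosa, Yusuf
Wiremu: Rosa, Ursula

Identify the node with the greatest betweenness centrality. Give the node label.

Unnormalized betweenness of each node: Ben:0, David:0, Farah:0, Ines:0, Rosa:38, Tara:0, Ursula:3/2, Wiremu:0, Yusuf:1/2, Zara:0, Zubin:0.
Rosa has the largest value, 38, making it the main broker — the node through which the most shortest paths run.

Rosa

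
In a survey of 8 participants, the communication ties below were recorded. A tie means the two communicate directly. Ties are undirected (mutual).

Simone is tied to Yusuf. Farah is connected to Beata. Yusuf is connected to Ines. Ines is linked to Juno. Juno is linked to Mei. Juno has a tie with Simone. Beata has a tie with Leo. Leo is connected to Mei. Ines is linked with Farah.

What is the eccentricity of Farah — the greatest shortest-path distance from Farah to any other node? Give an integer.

Distances from Farah: Beata:1, Ines:1, Juno:2, Leo:2, Mei:3, Simone:3, Yusuf:2.
The largest is 3 (to Mei and Simone), so the eccentricity of Farah is 3.

3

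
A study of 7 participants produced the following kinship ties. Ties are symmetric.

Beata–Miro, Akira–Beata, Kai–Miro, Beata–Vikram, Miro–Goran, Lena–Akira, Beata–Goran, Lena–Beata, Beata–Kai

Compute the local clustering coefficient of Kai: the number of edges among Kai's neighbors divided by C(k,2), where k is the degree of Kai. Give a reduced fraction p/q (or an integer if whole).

1

Kai's neighbors: Beata and Miro (k = 2).
Possible neighbor pairs: C(2,2) = 1. Edges among them: Beata–Miro → e = 1.
Clustering(Kai) = 1/1.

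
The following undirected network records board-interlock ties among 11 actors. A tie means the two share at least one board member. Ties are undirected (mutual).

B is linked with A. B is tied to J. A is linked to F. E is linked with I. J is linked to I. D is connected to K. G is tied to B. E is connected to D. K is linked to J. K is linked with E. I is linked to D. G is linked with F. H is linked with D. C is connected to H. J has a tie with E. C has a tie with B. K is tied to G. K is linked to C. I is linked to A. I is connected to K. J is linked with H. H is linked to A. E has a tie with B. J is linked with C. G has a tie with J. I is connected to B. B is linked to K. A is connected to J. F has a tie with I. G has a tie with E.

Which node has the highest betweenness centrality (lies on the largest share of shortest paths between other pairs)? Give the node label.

J

Unnormalized betweenness of each node: A:8/3, B:43/15, C:2/3, D:7/6, E:77/60, F:8/15, G:2, H:61/36, I:19/4, J:161/30, K:541/180.
J has the largest value, 161/30, making it the main broker — the node through which the most shortest paths run.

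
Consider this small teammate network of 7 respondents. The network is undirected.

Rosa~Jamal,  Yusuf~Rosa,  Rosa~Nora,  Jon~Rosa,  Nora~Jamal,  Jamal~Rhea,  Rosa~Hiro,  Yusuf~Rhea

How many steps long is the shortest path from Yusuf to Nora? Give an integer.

2

One shortest route is Yusuf – Rosa – Nora, which uses 2 edges, and Yusuf and Nora are not directly tied, so nothing shorter exists. So d(Yusuf,Nora) = 2.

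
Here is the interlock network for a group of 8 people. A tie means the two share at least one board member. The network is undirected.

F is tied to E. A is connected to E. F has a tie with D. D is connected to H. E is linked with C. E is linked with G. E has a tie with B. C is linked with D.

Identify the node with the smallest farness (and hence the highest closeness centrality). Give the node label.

Farness (sum of distances to all others) for each node — A:16, B:16, C:12, D:14, E:10, F:12, G:16, H:20.
The smallest farness is 10, for E, so E has the highest closeness.

E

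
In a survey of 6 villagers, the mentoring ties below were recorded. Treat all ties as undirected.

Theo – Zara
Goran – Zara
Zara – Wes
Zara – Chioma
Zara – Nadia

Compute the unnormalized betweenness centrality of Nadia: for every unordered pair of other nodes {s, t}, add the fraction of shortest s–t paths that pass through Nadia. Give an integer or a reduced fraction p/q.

No shortest path between any pair of other nodes passes through Nadia.
Summing the contributions gives betweenness(Nadia) = 0.

0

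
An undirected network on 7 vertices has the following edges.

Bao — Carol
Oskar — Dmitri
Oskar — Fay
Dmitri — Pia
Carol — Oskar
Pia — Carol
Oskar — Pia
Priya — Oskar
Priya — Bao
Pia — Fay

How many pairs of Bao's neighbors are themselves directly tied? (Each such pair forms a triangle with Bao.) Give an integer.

0

Bao's neighbors are Carol and Priya, but none of them are tied to each other, so no triangle contains Bao.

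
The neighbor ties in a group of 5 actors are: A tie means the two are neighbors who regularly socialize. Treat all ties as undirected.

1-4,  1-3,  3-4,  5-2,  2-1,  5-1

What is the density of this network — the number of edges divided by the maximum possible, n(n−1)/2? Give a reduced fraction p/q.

There are 6 edges and 5 nodes, so the maximum possible is C(5,2) = 10.
Density = 6/10 = 3/5.

3/5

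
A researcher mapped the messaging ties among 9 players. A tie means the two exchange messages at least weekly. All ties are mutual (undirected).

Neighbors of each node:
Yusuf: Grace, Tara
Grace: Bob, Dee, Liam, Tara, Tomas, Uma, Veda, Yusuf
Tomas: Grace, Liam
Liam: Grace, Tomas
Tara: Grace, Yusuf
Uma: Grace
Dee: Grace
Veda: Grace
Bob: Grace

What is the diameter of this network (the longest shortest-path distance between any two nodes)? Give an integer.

Eccentricity of each node (its greatest distance to any other): Bob:2, Dee:2, Grace:1, Liam:2, Tara:2, Tomas:2, Uma:2, Veda:2, Yusuf:2.
The maximum eccentricity is 2, realized for instance by the pair Yusuf–Veda via Yusuf – Grace – Veda. So the diameter is 2.

2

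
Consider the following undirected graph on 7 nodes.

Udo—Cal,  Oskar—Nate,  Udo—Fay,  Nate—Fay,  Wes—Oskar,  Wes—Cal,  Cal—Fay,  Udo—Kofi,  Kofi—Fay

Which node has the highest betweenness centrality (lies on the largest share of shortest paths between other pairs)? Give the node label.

Fay

Unnormalized betweenness of each node: Cal:7/2, Fay:11/2, Kofi:0, Nate:5/2, Oskar:1, Udo:1, Wes:3/2.
Fay has the largest value, 11/2, making it the main broker — the node through which the most shortest paths run.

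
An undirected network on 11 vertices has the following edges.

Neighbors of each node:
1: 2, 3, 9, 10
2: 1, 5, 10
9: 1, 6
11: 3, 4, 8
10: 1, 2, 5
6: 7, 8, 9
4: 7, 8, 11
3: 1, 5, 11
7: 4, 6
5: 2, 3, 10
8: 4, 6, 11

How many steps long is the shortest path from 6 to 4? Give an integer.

2

One shortest route is 6 – 7 – 4, which uses 2 edges, and 6 and 4 are not directly tied, so nothing shorter exists. So d(6,4) = 2.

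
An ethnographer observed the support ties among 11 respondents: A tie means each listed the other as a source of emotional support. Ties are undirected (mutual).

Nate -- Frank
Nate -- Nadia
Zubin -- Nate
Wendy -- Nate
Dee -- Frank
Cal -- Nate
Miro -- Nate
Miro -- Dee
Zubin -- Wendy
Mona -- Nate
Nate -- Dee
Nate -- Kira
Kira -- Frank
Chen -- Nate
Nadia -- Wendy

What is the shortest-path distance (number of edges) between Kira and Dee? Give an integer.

One shortest route is Kira – Nate – Dee, which uses 2 edges, and Kira and Dee are not directly tied, so nothing shorter exists. So d(Kira,Dee) = 2.

2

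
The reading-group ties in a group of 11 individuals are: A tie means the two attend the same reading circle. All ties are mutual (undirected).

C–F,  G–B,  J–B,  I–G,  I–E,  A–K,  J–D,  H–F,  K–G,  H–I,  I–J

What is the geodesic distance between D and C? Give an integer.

One shortest route is D – J – I – H – F – C, which uses 5 edges, and at distance 4 from D we only reach {F, K}, which does not include C. So d(D,C) = 5.

5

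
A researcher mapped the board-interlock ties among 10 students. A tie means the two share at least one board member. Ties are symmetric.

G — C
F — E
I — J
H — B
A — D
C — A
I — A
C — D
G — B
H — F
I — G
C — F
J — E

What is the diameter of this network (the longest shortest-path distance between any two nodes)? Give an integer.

3

Eccentricity of each node (its greatest distance to any other): A:3, B:3, C:3, D:3, E:3, F:3, G:3, H:3, I:3, J:3.
The maximum eccentricity is 3, realized for instance by the pair B–E via B – H – F – E. So the diameter is 3.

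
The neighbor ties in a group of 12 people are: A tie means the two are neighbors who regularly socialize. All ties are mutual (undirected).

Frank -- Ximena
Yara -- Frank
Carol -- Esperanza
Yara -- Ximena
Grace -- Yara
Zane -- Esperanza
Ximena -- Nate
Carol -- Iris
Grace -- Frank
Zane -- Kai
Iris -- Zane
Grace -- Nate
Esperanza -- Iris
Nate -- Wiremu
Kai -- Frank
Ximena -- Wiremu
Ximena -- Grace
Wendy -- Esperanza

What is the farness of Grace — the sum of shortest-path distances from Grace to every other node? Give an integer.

29

Distances from Grace: Carol:5, Esperanza:4, Frank:1, Iris:4, Kai:2, Nate:1, Wendy:5, Wiremu:2, Ximena:1, Yara:1, Zane:3.
Sum = 5 + 4 + 1 + 4 + 2 + 1 + 5 + 2 + 1 + 1 + 3 = 29.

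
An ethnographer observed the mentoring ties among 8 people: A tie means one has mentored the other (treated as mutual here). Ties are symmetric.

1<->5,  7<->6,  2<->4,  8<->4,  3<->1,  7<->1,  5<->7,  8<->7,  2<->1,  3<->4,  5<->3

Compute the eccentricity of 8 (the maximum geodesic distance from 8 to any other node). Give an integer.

Distances from 8: 1:2, 2:2, 3:2, 4:1, 5:2, 6:2, 7:1.
The largest is 2 (to 3, 2, 5, 1, and 6), so the eccentricity of 8 is 2.

2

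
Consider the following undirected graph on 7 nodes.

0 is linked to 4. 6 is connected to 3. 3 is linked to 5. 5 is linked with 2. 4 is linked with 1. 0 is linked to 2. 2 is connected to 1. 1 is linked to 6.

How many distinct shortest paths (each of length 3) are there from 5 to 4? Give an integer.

2

The shortest distance is 3. The length-3 paths are: 5–2–0–4; 5–2–1–4.
That gives 2 distinct shortest paths.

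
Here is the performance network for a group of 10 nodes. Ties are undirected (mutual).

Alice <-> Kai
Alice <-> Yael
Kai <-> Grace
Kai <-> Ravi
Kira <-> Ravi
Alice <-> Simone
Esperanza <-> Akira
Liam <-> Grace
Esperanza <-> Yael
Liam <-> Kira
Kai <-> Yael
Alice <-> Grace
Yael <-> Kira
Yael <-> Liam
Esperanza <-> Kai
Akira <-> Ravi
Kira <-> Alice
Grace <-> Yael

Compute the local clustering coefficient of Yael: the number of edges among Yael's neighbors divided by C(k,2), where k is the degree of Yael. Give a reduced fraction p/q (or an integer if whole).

Yael's neighbors: Alice, Esperanza, Grace, Kai, Kira, and Liam (k = 6).
Possible neighbor pairs: C(6,2) = 15. Edges among them: Alice–Grace, Alice–Kai, Alice–Kira, Esperanza–Kai, Grace–Kai, Grace–Liam, Kira–Liam → e = 7.
Clustering(Yael) = 7/15.

7/15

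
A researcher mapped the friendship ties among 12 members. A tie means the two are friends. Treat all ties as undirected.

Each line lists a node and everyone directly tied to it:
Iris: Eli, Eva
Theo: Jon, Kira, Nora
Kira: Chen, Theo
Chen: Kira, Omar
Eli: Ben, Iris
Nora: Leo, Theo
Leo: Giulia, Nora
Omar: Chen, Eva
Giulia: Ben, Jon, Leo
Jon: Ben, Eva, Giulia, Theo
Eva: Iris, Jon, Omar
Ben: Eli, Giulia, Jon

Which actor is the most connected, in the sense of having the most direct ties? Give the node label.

Jon

Degrees — Ben:3, Chen:2, Eli:2, Eva:3, Giulia:3, Iris:2, Jon:4, Kira:2, Leo:2, Nora:2, Omar:2, Theo:3.
The maximum is 4, attained only by Jon.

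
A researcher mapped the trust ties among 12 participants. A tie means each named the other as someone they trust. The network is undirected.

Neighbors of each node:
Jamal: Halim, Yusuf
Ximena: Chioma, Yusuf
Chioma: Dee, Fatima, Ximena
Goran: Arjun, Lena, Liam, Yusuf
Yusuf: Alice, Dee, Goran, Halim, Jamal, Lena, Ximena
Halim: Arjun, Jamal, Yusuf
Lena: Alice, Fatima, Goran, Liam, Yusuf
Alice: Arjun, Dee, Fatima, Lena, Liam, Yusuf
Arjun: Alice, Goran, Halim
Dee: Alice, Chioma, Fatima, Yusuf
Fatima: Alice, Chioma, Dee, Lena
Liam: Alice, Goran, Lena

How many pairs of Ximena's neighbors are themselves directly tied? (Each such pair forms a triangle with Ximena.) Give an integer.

0

Ximena's neighbors are Chioma and Yusuf, but none of them are tied to each other, so no triangle contains Ximena.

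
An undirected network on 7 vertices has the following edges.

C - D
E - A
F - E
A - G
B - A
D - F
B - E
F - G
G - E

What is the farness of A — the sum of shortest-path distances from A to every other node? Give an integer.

12

Distances from A: B:1, C:4, D:3, E:1, F:2, G:1.
Sum = 1 + 4 + 3 + 1 + 2 + 1 = 12.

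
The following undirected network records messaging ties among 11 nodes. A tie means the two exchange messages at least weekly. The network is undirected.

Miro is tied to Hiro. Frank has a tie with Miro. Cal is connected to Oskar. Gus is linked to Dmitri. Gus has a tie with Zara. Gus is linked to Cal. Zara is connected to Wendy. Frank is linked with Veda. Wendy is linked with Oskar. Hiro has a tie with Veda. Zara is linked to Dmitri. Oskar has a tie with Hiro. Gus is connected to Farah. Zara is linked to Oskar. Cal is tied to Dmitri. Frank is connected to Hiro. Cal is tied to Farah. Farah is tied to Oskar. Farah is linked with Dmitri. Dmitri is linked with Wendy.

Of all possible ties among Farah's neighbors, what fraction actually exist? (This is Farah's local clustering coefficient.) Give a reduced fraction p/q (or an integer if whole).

2/3

Farah's neighbors: Cal, Dmitri, Gus, and Oskar (k = 4).
Possible neighbor pairs: C(4,2) = 6. Edges among them: Cal–Dmitri, Cal–Gus, Cal–Oskar, Dmitri–Gus → e = 4.
Clustering(Farah) = 4/6 = 2/3.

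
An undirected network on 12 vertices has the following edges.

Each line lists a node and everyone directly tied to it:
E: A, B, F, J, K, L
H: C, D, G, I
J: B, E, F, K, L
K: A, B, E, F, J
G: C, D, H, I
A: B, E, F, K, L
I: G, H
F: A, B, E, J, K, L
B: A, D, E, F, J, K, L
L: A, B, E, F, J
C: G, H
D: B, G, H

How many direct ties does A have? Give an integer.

A is directly tied to B, E, F, K, and L. That is 5 neighbors, so the degree of A is 5.

5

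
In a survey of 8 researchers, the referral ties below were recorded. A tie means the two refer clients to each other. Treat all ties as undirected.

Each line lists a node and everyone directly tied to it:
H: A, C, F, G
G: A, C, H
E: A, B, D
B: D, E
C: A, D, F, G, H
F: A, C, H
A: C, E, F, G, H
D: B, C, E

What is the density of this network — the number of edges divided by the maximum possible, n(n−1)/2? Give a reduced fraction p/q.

There are 14 edges and 8 nodes, so the maximum possible is C(8,2) = 28.
Density = 14/28 = 1/2.

1/2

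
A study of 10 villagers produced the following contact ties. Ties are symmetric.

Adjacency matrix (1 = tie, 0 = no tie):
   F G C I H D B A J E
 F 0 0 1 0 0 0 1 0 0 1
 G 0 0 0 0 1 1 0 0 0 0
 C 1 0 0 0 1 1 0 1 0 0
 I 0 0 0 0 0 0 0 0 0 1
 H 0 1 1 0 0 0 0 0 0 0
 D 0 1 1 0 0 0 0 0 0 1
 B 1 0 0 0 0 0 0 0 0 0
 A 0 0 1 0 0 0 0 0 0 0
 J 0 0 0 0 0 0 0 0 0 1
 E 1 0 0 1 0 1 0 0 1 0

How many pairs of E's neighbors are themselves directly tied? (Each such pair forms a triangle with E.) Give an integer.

0

E's neighbors are D, F, I, and J, but none of them are tied to each other, so no triangle contains E.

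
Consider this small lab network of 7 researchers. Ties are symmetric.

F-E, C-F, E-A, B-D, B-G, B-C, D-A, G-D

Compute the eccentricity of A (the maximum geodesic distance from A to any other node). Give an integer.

3

Distances from A: B:2, C:3, D:1, E:1, F:2, G:2.
The largest is 3 (to C), so the eccentricity of A is 3.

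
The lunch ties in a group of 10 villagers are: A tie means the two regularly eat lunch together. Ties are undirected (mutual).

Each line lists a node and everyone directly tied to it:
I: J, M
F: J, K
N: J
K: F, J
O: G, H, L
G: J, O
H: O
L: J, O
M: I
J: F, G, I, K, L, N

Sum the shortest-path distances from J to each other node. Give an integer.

13

Distances from J: F:1, G:1, H:3, I:1, K:1, L:1, M:2, N:1, O:2.
Sum = 1 + 1 + 3 + 1 + 1 + 1 + 2 + 1 + 2 = 13.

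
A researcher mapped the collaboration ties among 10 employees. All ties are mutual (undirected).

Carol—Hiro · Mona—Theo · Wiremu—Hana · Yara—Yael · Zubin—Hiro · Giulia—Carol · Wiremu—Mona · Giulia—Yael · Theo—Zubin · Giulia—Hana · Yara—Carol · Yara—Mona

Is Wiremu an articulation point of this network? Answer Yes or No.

No

Even without Wiremu, every remaining node can still reach every other (the residual graph is connected), so Wiremu is not a cut vertex.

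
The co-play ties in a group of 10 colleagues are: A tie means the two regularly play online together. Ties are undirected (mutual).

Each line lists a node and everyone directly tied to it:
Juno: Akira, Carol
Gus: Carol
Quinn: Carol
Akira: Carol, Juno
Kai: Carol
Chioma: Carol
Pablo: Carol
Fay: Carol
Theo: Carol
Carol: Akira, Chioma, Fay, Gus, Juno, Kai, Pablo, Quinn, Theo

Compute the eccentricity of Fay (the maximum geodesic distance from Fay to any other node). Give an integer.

2

Distances from Fay: Akira:2, Carol:1, Chioma:2, Gus:2, Juno:2, Kai:2, Pablo:2, Quinn:2, Theo:2.
The largest is 2 (to Pablo, Juno, Theo, Gus, Quinn, Akira, Chioma, and Kai), so the eccentricity of Fay is 2.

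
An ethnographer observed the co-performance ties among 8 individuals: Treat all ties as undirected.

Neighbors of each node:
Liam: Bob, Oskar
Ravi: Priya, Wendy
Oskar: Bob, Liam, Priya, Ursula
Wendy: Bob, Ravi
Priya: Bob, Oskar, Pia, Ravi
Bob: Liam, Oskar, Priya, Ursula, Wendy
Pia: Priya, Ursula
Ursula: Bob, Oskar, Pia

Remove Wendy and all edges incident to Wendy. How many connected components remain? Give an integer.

Wendy's neighbors (Bob and Ravi) remain reachable from one another through other ties, so the rest of the network stays in one piece.

1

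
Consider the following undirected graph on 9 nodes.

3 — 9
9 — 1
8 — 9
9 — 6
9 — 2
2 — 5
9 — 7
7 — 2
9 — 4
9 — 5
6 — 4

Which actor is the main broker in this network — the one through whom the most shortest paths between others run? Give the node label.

9

Unnormalized betweenness of each node: 1:0, 2:1/2, 3:0, 4:0, 5:0, 6:0, 7:0, 8:0, 9:49/2.
9 has the largest value, 49/2, making it the main broker — the node through which the most shortest paths run.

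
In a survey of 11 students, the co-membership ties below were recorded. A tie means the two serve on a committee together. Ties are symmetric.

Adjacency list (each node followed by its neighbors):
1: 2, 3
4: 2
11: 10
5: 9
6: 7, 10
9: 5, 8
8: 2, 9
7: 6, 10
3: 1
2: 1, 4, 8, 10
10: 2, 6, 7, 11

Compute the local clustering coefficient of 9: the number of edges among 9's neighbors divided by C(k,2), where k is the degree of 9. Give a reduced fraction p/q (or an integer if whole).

0

9's neighbors: 5 and 8 (k = 2).
Possible neighbor pairs: C(2,2) = 1. Edges among them: none → e = 0.
Clustering(9) = 0/1.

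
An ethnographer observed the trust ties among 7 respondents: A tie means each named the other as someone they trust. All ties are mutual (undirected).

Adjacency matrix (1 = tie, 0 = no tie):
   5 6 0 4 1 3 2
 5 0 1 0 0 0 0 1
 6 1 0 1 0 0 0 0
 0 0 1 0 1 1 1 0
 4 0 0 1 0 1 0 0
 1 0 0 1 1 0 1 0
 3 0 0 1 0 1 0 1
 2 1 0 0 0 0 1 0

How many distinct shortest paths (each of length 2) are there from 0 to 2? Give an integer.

The shortest distance is 2, and the only length-2 path is 0–3–2. So there is exactly 1 shortest path.

1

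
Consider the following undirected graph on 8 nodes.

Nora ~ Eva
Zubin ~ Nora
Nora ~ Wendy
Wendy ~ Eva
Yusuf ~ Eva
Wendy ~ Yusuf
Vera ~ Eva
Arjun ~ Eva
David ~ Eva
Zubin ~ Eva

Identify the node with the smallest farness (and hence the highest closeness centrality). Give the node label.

Farness (sum of distances to all others) for each node — Arjun:13, David:13, Eva:7, Nora:11, Vera:13, Wendy:11, Yusuf:12, Zubin:12.
The smallest farness is 7, for Eva, so Eva has the highest closeness.

Eva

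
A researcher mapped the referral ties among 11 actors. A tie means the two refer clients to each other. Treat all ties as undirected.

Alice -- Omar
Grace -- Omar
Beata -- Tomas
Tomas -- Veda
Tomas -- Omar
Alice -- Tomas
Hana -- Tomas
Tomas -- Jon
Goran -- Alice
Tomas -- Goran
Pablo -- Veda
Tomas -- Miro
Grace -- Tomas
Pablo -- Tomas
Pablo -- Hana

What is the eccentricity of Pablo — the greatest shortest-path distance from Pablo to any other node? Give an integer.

Distances from Pablo: Alice:2, Beata:2, Goran:2, Grace:2, Hana:1, Jon:2, Miro:2, Omar:2, Tomas:1, Veda:1.
The largest is 2 (to Beata, Alice, Omar, Jon, Miro, Grace, and Goran), so the eccentricity of Pablo is 2.

2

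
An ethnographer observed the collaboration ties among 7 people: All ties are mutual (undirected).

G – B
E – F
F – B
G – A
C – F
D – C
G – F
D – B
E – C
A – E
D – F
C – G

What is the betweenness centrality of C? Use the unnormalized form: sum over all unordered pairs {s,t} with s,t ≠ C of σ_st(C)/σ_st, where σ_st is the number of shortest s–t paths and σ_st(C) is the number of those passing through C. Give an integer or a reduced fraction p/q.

47/30

Pairs whose geodesics pass through C — E–D: 1/2; E–G: 1/3; D–A: 2/5; D–G: 1/3.
All other pairs contribute 0.
Summing the contributions gives betweenness(C) = 47/30.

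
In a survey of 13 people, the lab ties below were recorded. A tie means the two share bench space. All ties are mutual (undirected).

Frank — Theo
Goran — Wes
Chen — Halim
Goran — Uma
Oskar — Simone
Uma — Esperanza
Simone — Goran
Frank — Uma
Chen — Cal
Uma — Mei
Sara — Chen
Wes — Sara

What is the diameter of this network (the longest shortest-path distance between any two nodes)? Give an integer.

7

Eccentricity of each node (its greatest distance to any other): Cal:7, Chen:6, Esperanza:6, Frank:6, Goran:4, Halim:7, Mei:6, Oskar:6, Sara:5, Simone:5, Theo:7, Uma:5, Wes:4.
The maximum eccentricity is 7, realized for instance by the pair Cal–Theo via Cal – Chen – Sara – Wes – Goran – Uma – Frank – Theo. So the diameter is 7.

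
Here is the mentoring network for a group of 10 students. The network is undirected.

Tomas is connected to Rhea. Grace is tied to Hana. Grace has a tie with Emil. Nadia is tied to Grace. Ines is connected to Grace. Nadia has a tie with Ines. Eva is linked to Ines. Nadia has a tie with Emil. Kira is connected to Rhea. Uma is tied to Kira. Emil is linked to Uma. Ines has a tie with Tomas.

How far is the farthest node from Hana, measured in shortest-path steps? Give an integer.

Distances from Hana: Emil:2, Eva:3, Grace:1, Ines:2, Kira:4, Nadia:2, Rhea:4, Tomas:3, Uma:3.
The largest is 4 (to Kira and Rhea), so the eccentricity of Hana is 4.

4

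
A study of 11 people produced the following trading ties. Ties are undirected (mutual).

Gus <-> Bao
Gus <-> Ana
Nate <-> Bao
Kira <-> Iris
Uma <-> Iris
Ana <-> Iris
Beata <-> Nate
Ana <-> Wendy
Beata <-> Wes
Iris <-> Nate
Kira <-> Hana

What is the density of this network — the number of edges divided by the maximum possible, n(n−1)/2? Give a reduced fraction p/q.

There are 11 edges and 11 nodes, so the maximum possible is C(11,2) = 55.
Density = 11/55 = 1/5.

1/5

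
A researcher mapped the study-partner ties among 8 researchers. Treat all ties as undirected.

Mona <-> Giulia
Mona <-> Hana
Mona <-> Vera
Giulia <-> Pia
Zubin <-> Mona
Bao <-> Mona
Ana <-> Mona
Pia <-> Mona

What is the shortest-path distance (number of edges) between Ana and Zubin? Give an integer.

2

One shortest route is Ana – Mona – Zubin, which uses 2 edges, and Ana and Zubin are not directly tied, so nothing shorter exists. So d(Ana,Zubin) = 2.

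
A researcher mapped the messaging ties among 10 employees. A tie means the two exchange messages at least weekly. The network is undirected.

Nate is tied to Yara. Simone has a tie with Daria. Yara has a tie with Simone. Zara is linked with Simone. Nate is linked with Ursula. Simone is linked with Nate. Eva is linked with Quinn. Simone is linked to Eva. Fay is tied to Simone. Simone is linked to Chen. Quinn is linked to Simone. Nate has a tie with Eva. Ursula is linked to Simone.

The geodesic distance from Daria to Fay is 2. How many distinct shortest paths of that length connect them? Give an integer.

1

The shortest distance is 2, and the only length-2 path is Daria–Simone–Fay. So there is exactly 1 shortest path.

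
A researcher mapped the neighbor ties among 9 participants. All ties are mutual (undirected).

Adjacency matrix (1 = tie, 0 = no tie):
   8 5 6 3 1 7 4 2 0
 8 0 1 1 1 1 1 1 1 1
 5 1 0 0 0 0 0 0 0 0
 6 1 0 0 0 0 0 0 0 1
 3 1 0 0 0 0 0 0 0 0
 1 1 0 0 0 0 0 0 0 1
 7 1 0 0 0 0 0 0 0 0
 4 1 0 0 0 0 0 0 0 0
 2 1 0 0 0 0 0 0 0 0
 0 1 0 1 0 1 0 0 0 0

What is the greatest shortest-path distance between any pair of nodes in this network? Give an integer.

2

Eccentricity of each node (its greatest distance to any other): 0:2, 1:2, 2:2, 3:2, 4:2, 5:2, 6:2, 7:2, 8:1.
The maximum eccentricity is 2, realized for instance by the pair 5–6 via 5 – 8 – 6. So the diameter is 2.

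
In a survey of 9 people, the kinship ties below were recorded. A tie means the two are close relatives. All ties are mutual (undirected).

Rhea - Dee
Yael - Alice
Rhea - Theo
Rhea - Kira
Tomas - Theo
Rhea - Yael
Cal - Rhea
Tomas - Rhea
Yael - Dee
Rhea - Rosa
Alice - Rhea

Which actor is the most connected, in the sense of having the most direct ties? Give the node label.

Degrees — Alice:2, Cal:1, Dee:2, Kira:1, Rhea:8, Rosa:1, Theo:2, Tomas:2, Yael:3.
The maximum is 8, attained only by Rhea.

Rhea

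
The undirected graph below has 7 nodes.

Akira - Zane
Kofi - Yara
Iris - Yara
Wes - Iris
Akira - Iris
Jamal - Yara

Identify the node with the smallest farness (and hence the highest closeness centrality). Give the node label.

Iris

Farness (sum of distances to all others) for each node — Akira:12, Iris:9, Jamal:15, Kofi:15, Wes:14, Yara:10, Zane:17.
The smallest farness is 9, for Iris, so Iris has the highest closeness.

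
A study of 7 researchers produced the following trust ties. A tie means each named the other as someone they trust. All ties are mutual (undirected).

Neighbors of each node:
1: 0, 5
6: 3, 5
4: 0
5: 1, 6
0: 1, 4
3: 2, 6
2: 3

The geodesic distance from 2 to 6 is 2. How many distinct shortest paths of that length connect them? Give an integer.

The shortest distance is 2, and the only length-2 path is 2–3–6. So there is exactly 1 shortest path.

1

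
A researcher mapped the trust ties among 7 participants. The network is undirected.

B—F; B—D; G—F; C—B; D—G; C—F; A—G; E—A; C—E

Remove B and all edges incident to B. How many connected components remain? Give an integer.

B's neighbors (C, D, and F) remain reachable from one another through other ties, so the rest of the network stays in one piece.

1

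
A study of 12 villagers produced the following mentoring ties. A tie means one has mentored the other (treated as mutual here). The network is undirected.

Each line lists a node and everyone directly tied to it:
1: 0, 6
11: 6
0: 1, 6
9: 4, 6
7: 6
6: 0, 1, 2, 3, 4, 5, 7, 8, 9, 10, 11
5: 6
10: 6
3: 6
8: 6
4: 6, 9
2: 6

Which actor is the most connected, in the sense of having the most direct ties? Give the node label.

Degrees — 0:2, 1:2, 2:1, 3:1, 4:2, 5:1, 6:11, 7:1, 8:1, 9:2, 10:1, 11:1.
The maximum is 11, attained only by 6.

6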